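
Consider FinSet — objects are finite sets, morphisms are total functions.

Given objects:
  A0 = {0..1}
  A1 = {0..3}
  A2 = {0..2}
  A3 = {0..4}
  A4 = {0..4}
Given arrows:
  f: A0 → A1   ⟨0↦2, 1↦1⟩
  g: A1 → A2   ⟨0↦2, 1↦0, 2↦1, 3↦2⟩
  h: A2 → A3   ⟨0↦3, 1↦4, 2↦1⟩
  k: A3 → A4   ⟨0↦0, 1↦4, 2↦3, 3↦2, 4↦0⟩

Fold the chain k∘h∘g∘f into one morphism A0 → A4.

Answer: ⟨0↦0, 1↦2⟩

Work:
  0 f→2 g→1 h→4 k→0
  1 f→1 g→0 h→3 k→2
composite: ⟨0↦0, 1↦2⟩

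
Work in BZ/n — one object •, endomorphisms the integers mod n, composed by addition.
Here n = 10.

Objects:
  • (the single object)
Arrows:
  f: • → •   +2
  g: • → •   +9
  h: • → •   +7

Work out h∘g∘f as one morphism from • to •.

Answer: +8

Trace:
  0 +2≡2 +9≡1 +7≡8  (mod 10)
result: +8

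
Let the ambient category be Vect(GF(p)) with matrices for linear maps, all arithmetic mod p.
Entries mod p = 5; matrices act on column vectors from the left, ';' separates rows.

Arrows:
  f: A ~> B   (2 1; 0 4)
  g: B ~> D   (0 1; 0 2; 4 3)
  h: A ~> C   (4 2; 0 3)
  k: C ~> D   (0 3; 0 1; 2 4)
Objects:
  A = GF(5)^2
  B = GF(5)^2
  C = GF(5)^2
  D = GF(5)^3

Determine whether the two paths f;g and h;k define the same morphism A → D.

Along f;g (path 1):
  e0=[1,0] f~>[2,0] g~>[0,0,3]
  e1=[0,1] f~>[1,4] g~>[4,3,1]
  ⟦path⟧₁ = (0 4; 0 3; 3 1)
Along h;k (path 2):
  e0=[1,0] h~>[4,0] k~>[0,0,3]
  e1=[0,1] h~>[2,3] k~>[4,3,1]
  ⟦path⟧₂ = (0 4; 0 3; 3 1)
Equal? YES — commutes

Answer: COMMUTES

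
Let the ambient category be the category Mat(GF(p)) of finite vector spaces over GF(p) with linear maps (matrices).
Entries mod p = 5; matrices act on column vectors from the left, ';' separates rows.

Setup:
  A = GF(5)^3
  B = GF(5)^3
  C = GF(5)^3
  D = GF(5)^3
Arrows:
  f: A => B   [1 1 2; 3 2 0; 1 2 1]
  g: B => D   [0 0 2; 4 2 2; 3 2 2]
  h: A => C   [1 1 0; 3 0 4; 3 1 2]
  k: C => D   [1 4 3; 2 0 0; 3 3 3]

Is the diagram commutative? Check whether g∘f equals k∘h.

Along f;g (path 1):
  e0=[1,0,0] f=>[1,3,1] g=>[2,2,1]
  e1=[0,1,0] f=>[1,2,2] g=>[4,2,1]
  e2=[0,0,1] f=>[2,0,1] g=>[2,0,3]
  composite₁ = [2 4 2; 2 2 0; 1 1 3]
Along h;k (path 2):
  e0=[1,0,0] h=>[1,3,3] k=>[2,2,1]
  e1=[0,1,0] h=>[1,0,1] k=>[4,2,1]
  e2=[0,0,1] h=>[0,4,2] k=>[2,0,3]
  composite₂ = [2 4 2; 2 2 0; 1 1 3]
Equal? equal; square commutes

Answer: COMMUTES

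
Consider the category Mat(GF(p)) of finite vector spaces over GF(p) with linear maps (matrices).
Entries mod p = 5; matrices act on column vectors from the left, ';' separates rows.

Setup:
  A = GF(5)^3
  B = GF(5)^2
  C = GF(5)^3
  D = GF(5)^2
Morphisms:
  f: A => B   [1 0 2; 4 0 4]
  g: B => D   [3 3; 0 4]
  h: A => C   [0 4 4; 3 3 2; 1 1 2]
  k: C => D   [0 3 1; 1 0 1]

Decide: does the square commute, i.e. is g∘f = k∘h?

Along f;g (path 1):
  e0=⟨1,0,0⟩ f=>⟨1,4⟩ g=>⟨0,1⟩
  e1=⟨0,1,0⟩ f=>⟨0,0⟩ g=>⟨0,0⟩
  e2=⟨0,0,1⟩ f=>⟨2,4⟩ g=>⟨3,1⟩
  composite₁ = [0 0 3; 1 0 1]
Along h;k (path 2):
  e0=⟨1,0,0⟩ h=>⟨0,3,1⟩ k=>⟨0,1⟩
  e1=⟨0,1,0⟩ h=>⟨4,3,1⟩ k=>⟨0,0⟩
  e2=⟨0,0,1⟩ h=>⟨4,2,2⟩ k=>⟨3,1⟩
  composite₂ = [0 0 3; 1 0 1]
Equal? same morphism ✓

Answer: COMMUTES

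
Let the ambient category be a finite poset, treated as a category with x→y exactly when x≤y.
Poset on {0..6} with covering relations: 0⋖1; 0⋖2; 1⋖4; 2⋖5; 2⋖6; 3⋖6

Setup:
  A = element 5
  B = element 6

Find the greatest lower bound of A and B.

Common predecessors of 5,6: {0,2}
  0 ⊑ 2
  2 ⊑ 2
glb = 2

Answer: A∧B = 2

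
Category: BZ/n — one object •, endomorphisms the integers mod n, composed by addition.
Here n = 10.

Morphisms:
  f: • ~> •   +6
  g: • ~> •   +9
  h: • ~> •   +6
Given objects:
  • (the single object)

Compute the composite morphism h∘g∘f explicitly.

Answer: +1

Work:
  0 +6≡6 +9≡5 +6≡1  (mod 10)
⟦path⟧: +1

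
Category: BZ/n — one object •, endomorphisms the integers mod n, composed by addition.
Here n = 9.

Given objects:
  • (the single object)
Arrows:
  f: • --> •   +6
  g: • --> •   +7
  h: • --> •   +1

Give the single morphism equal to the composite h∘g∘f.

  0 +6≡6 +7≡4 +1≡5  (mod 9)
⟦path⟧: +5

Answer: +5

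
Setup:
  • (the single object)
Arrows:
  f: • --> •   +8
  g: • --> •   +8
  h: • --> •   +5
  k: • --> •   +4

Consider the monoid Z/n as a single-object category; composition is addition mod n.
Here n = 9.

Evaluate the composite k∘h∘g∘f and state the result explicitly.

Answer: +7

Trace:
  0 +8≡8 +8≡7 +5≡3 +4≡7  (mod 9)
composite: +7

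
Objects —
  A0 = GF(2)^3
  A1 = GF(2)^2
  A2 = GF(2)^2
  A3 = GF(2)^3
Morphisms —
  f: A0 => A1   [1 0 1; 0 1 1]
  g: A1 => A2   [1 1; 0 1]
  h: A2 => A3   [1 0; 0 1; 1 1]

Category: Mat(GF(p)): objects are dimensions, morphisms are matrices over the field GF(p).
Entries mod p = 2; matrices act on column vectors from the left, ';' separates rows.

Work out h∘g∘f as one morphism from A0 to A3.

Answer: [1 1 0; 0 1 1; 1 0 1]

Derivation:
  e0=⟨1,0,0⟩ f=>⟨1,0⟩ g=>⟨1,0⟩ h=>⟨1,0,1⟩
  e1=⟨0,1,0⟩ f=>⟨0,1⟩ g=>⟨1,1⟩ h=>⟨1,1,0⟩
  e2=⟨0,0,1⟩ f=>⟨1,1⟩ g=>⟨0,1⟩ h=>⟨0,1,1⟩
⟦path⟧: [1 1 0; 0 1 1; 1 0 1]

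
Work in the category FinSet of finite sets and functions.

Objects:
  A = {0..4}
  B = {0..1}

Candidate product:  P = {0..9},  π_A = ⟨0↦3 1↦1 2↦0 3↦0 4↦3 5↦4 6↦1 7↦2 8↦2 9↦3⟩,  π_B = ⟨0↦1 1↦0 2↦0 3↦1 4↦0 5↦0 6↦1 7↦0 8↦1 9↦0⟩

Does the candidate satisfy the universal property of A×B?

|A|·|B| = 5·2 = 10;  |P| = 10
Check the pairing map k ↦ (π_A(k), π_B(k)):
  0 ↦ (3,1)
  1 ↦ (1,0)
  2 ↦ (0,0)
  3 ↦ (0,1)
  4 ↦ (3,0)
  5 ↦ (4,0)
  6 ↦ (1,1)
  7 ↦ (2,0)
  8 ↦ (2,1)
  9 ↦ (3,0)  ✗ repeats pair of k=4
distinct pairs in image: 9 / 10 needed
  → (3,0) hit at k=4 and k=9

Answer: NOT A VALID PRODUCT — duplicate pair at indices 4,9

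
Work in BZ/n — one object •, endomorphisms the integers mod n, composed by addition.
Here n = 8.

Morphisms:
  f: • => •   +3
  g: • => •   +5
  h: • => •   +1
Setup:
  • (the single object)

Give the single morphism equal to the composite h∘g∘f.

  0 +3≡3 +5≡0 +1≡1  (mod 8)
composite: +1

Answer: +1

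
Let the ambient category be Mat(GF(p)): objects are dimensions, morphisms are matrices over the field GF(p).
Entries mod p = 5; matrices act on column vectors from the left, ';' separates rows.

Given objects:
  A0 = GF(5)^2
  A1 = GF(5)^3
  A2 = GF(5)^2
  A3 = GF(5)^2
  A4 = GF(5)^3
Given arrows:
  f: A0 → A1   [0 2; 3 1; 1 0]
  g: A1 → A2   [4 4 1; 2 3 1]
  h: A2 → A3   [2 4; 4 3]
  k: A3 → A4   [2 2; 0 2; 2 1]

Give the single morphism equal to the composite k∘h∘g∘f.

Answer: [1 2; 4 3; 4 3]

Derivation:
  e0=(1,0) f→(0,3,1) g→(3,0) h→(1,2) k→(1,4,4)
  e1=(0,1) f→(2,1,0) g→(2,2) h→(2,4) k→(2,3,3)
result: [1 2; 4 3; 4 3]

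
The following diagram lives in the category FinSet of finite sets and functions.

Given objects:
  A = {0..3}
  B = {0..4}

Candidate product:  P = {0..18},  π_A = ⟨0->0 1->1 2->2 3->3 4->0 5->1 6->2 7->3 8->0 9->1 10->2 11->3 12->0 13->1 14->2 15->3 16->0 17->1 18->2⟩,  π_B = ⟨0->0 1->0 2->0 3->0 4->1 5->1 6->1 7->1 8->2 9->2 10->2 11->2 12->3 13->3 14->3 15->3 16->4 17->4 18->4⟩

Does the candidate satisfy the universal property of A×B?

Answer: NOT A VALID PRODUCT — |P|=19 ≠ |A|·|B|=20

Work:
|A|·|B| = 4·5 = 20;  |P| = 19
  → cardinalities differ; no bijection possible.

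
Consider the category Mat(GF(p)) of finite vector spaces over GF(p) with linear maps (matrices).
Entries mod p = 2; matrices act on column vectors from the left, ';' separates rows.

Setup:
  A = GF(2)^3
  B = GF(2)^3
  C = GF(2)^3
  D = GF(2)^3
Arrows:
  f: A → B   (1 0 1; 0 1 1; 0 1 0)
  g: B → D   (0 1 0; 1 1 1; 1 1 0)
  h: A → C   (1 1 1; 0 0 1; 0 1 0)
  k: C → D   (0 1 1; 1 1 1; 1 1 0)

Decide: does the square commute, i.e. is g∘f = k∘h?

Answer: COMMUTES

Derivation:
Path 1 = f;g:
  e0=[1,0,0] f→[1,0,0] g→[0,1,1]
  e1=[0,1,0] f→[0,1,1] g→[1,0,1]
  e2=[0,0,1] f→[1,1,0] g→[1,0,0]
  composite₁ = (0 1 1; 1 0 0; 1 1 0)
Path 2 = h;k:
  e0=[1,0,0] h→[1,0,0] k→[0,1,1]
  e1=[0,1,0] h→[1,0,1] k→[1,0,1]
  e2=[0,0,1] h→[1,1,0] k→[1,0,0]
  composite₂ = (0 1 1; 1 0 0; 1 1 0)
Equal? YES — commutes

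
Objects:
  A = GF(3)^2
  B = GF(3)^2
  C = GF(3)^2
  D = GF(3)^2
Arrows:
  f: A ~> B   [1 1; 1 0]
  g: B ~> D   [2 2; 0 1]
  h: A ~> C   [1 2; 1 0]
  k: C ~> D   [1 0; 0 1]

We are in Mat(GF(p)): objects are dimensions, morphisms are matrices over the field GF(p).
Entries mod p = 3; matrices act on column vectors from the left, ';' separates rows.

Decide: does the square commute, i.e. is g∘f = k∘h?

Path 1 = f;g:
  e0=⟨1,0⟩ f~>⟨1,1⟩ g~>⟨1,1⟩
  e1=⟨0,1⟩ f~>⟨1,0⟩ g~>⟨2,0⟩
  result₁ = [1 2; 1 0]
Path 2 = h;k:
  e0=⟨1,0⟩ h~>⟨1,1⟩ k~>⟨1,1⟩
  e1=⟨0,1⟩ h~>⟨2,0⟩ k~>⟨2,0⟩
  result₂ = [1 2; 1 0]
Equal? same morphism ✓

Answer: COMMUTES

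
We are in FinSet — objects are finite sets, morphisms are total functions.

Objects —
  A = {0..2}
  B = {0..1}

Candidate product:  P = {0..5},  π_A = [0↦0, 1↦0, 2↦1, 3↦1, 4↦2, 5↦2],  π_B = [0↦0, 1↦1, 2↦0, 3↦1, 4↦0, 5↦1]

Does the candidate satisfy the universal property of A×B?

|A|·|B| = 3·2 = 6;  |P| = 6
Check the pairing map k ↦ (π_A(k), π_B(k)):
  0 ↦ (0,0)
  1 ↦ (0,1)
  2 ↦ (1,0)
  3 ↦ (1,1)
  4 ↦ (2,0)
  5 ↦ (2,1)
distinct pairs in image: 6 / 6 needed
  → bijection onto A×B; projections well-typed.

Answer: VALID PRODUCT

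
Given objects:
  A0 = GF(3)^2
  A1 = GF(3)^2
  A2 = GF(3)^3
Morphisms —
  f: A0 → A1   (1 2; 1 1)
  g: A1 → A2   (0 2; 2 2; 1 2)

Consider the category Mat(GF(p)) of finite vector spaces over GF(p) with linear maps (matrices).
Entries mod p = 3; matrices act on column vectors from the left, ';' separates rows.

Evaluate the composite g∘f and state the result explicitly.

  e0=[1,0] f→[1,1] g→[2,1,0]
  e1=[0,1] f→[2,1] g→[2,0,1]
composite: (2 2; 1 0; 0 1)

Answer: (2 2; 1 0; 0 1)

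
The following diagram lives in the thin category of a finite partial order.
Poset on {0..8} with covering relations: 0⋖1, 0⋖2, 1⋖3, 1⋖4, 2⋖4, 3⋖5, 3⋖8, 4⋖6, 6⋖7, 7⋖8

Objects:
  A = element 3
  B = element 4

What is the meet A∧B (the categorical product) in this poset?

Answer: A∧B = 1

Derivation:
Common predecessors of 3,4: {0,1}
  0 ≤ 1
  1 ≤ 1
glb = 1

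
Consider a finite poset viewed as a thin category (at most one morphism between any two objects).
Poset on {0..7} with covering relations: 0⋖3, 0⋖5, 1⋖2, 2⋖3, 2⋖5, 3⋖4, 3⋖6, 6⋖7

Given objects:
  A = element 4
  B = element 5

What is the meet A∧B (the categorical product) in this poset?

Lower bounds of A=4 and B=5: {0,1,2}
  maximal lower bounds 0 and 2 are incomparable: neither 0⊑2 nor 2⊑0
→ no greatest lower bound exists

Answer: NO MEET EXISTS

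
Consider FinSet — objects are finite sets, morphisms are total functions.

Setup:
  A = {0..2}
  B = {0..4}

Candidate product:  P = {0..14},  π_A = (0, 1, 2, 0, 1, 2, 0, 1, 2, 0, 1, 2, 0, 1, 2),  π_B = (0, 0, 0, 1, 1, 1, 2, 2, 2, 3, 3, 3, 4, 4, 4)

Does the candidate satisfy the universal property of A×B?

|A|·|B| = 3·5 = 15;  |P| = 15
Check the pairing map k ↦ (π_A(k), π_B(k)):
  0 -> (0,0)
  1 -> (1,0)
  2 -> (2,0)
  3 -> (0,1)
  4 -> (1,1)
  5 -> (2,1)
  6 -> (0,2)
  7 -> (1,2)
  8 -> (2,2)
  9 -> (0,3)
  10 -> (1,3)
  11 -> (2,3)
  12 -> (0,4)
  13 -> (1,4)
  14 -> (2,4)
distinct pairs in image: 15 / 15 needed
  → bijection onto A×B; projections well-typed.

Answer: VALID PRODUCT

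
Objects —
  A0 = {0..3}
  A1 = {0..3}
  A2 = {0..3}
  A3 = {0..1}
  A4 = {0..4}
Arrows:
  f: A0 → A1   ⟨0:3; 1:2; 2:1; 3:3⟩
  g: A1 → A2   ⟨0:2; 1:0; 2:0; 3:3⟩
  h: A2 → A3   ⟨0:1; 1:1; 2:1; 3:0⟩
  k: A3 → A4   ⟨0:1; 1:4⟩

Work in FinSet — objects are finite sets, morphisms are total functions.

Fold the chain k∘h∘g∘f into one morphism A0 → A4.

Answer: ⟨0:1; 1:4; 2:4; 3:1⟩

Derivation:
  0 f→3 g→3 h→0 k→1
  1 f→2 g→0 h→1 k→4
  2 f→1 g→0 h→1 k→4
  3 f→3 g→3 h→0 k→1
⟦path⟧: ⟨0:1; 1:4; 2:4; 3:1⟩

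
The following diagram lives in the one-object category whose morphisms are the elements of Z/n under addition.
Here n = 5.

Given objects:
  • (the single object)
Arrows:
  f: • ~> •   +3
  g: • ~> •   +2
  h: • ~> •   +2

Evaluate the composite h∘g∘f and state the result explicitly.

  0 +3≡3 +2≡0 +2≡2  (mod 5)
result: +2

Answer: +2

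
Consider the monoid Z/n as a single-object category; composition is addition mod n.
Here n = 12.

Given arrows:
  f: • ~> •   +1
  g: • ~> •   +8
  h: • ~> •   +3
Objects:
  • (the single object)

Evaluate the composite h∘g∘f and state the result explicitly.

  0 +1≡1 +8≡9 +3≡0  (mod 12)
composite: +0

Answer: +0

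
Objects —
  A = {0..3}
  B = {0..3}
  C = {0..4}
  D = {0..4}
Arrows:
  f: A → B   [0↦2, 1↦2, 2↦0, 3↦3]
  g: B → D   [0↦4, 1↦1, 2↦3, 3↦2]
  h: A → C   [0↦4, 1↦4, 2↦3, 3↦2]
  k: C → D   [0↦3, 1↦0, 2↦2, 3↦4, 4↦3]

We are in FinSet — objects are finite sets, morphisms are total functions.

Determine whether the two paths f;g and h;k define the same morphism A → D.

Answer: COMMUTES

Trace:
Path 1 = f;g:
  0 f→2 g→3
  1 f→2 g→3
  2 f→0 g→4
  3 f→3 g→2
  result₁ = [0↦3, 1↦3, 2↦4, 3↦2]
Path 2 = h;k:
  0 h→4 k→3
  1 h→4 k→3
  2 h→3 k→4
  3 h→2 k→2
  result₂ = [0↦3, 1↦3, 2↦4, 3↦2]
Equal? YES — commutes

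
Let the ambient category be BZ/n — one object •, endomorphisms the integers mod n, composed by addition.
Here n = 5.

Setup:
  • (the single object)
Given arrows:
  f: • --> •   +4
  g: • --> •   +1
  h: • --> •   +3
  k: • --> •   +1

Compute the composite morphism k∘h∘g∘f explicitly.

  0 +4≡4 +1≡0 +3≡3 +1≡4  (mod 5)
⟦path⟧: +4

Answer: +4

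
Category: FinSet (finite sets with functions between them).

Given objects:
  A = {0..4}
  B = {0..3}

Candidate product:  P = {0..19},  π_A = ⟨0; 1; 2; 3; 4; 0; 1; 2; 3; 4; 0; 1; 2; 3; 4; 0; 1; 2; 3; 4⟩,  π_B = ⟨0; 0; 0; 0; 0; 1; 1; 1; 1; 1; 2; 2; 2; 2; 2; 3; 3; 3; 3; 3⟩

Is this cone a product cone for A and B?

|A|·|B| = 5·4 = 20;  |P| = 20
Check the pairing map k ↦ (π_A(k), π_B(k)):
  0 ↦ (0,0)
  1 ↦ (1,0)
  2 ↦ (2,0)
  3 ↦ (3,0)
  4 ↦ (4,0)
  5 ↦ (0,1)
  6 ↦ (1,1)
  7 ↦ (2,1)
  8 ↦ (3,1)
  9 ↦ (4,1)
  10 ↦ (0,2)
  11 ↦ (1,2)
  12 ↦ (2,2)
  13 ↦ (3,2)
  14 ↦ (4,2)
  15 ↦ (0,3)
  16 ↦ (1,3)
  17 ↦ (2,3)
  18 ↦ (3,3)
  19 ↦ (4,3)
distinct pairs in image: 20 / 20 needed
  → bijection onto A×B; projections well-typed.

Answer: VALID PRODUCT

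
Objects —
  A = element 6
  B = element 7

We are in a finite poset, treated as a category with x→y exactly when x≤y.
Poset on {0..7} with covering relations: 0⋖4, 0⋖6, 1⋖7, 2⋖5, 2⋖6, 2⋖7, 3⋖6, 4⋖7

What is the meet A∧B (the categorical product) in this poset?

Answer: NO MEET EXISTS

Derivation:
{x : x<=A ∧ x<=B} = {0,2}  (A=6, B=7)
  maximal lower bounds 0 and 2 are incomparable: neither 0<=2 nor 2<=0
→ no greatest lower bound exists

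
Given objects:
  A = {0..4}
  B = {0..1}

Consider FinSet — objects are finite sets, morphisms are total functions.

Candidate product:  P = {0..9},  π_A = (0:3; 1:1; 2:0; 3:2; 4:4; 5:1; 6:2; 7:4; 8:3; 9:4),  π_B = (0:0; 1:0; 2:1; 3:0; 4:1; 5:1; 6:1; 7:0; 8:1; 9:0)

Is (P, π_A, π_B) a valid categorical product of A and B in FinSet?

|A|·|B| = 5·2 = 10;  |P| = 10
Check the pairing map k ↦ (π_A(k), π_B(k)):
  0 : (3,0)
  1 : (1,0)
  2 : (0,1)
  3 : (2,0)
  4 : (4,1)
  5 : (1,1)
  6 : (2,1)
  7 : (4,0)
  8 : (3,1)
  9 : (4,0)  ✗ repeats pair of k=7
distinct pairs in image: 9 / 10 needed
  → (4,0) hit at k=7 and k=9

Answer: NOT A VALID PRODUCT — duplicate pair at indices 7,9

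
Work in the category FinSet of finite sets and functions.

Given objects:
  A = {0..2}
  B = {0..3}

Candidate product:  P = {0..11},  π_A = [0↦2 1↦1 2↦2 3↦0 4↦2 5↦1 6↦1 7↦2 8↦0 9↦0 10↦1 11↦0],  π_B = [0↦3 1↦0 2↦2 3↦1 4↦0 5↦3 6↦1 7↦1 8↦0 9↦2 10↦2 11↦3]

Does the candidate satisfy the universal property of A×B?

|A|·|B| = 3·4 = 12;  |P| = 12
Check the pairing map k ↦ (π_A(k), π_B(k)):
  0 ↦ (2,3)
  1 ↦ (1,0)
  2 ↦ (2,2)
  3 ↦ (0,1)
  4 ↦ (2,0)
  5 ↦ (1,3)
  6 ↦ (1,1)
  7 ↦ (2,1)
  8 ↦ (0,0)
  9 ↦ (0,2)
  10 ↦ (1,2)
  11 ↦ (0,3)
distinct pairs in image: 12 / 12 needed
  → bijection onto A×B; projections well-typed.

Answer: VALID PRODUCT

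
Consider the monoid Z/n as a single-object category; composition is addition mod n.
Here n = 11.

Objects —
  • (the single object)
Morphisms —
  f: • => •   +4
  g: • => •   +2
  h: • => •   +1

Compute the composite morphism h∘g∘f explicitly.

  0 +4≡4 +2≡6 +1≡7  (mod 11)
composite: +7

Answer: +7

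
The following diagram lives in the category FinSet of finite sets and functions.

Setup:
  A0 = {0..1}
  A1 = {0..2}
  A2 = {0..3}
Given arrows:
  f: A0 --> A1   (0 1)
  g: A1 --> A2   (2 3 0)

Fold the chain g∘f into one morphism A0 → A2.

Answer: (2 3)

Derivation:
  0 f-->0 g-->2
  1 f-->1 g-->3
composite: (2 3)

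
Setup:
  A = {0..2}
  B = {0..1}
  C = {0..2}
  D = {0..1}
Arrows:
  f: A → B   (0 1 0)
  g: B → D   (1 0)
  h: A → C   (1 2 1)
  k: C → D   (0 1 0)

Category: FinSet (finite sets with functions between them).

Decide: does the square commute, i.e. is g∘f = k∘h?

1) trace f;g:
  0 f→0 g→1
  1 f→1 g→0
  2 f→0 g→1
  result₁ = (1 0 1)
2) trace h;k:
  0 h→1 k→1
  1 h→2 k→0
  2 h→1 k→1
  result₂ = (1 0 1)
Equal? equal; square commutes

Answer: COMMUTES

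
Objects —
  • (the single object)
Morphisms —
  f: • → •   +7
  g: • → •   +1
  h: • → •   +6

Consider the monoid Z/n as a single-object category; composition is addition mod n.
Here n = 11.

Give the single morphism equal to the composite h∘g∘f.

Answer: +3

Derivation:
  0 +7≡7 +1≡8 +6≡3  (mod 11)
result: +3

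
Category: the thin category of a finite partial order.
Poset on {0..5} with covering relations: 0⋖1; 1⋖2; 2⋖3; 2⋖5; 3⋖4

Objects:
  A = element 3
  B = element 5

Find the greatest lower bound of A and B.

{x : x⊑A ∧ x⊑B} = {0,1,2}  (A=3, B=5)
  0 ⊑ 2
  1 ⊑ 2
  2 ⊑ 2
glb = 2

Answer: A∧B = 2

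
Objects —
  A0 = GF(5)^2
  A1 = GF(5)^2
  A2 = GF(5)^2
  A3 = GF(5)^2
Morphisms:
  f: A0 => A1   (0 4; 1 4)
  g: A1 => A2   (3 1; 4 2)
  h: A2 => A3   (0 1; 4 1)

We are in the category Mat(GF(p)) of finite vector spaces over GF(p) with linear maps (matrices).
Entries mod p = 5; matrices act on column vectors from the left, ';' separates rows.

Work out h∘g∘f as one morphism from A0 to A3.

Answer: (2 4; 1 3)

Derivation:
  e0=[1,0] f=>[0,1] g=>[1,2] h=>[2,1]
  e1=[0,1] f=>[4,4] g=>[1,4] h=>[4,3]
composite: (2 4; 1 3)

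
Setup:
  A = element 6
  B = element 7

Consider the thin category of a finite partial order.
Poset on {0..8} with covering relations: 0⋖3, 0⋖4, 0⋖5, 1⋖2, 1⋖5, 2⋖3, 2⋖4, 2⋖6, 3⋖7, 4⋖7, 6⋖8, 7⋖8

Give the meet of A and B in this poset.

Common predecessors of 6,7: {1,2}
  1 <= 2
  2 <= 2
glb = 2

Answer: A∧B = 2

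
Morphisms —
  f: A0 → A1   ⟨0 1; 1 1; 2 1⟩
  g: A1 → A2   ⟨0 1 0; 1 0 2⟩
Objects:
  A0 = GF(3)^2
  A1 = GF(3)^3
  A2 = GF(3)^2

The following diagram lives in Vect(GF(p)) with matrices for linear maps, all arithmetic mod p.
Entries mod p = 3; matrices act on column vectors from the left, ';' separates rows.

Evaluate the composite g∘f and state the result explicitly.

Answer: ⟨1 1; 1 0⟩

Work:
  e0=(1,0) f→(0,1,2) g→(1,1)
  e1=(0,1) f→(1,1,1) g→(1,0)
composite: ⟨1 1; 1 0⟩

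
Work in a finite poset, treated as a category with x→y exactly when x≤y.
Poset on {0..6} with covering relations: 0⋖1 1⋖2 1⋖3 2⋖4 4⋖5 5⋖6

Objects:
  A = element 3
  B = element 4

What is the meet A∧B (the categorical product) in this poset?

{x : x⊑A ∧ x⊑B} = {0,1}  (A=3, B=4)
  0 ⊑ 1
  1 ⊑ 1
glb = 1

Answer: A∧B = 1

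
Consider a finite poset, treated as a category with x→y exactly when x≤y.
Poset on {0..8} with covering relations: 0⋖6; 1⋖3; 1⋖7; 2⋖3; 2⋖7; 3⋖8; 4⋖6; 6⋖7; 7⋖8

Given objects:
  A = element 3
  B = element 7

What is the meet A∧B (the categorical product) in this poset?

Answer: NO MEET EXISTS

Work:
Lower bounds of A=3 and B=7: {1,2}
  maximal lower bounds 1 and 2 are incomparable: neither 1<=2 nor 2<=1
→ no greatest lower bound exists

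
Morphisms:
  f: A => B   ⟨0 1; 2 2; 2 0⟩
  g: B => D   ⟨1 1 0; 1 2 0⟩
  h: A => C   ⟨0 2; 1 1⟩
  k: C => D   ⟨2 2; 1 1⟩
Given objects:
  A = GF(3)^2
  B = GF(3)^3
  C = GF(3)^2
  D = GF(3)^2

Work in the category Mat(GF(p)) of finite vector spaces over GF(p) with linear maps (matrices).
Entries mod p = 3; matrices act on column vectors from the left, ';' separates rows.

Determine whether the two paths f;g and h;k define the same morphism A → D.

Answer: DOES NOT COMMUTE

Derivation:
Path 1 = f;g:
  e0=[1,0] f=>[0,2,2] g=>[2,1]
  e1=[0,1] f=>[1,2,0] g=>[0,2]
  composite₁ = ⟨2 0; 1 2⟩
Path 2 = h;k:
  e0=[1,0] h=>[0,1] k=>[2,1]
  e1=[0,1] h=>[2,1] k=>[0,0]
  composite₂ = ⟨2 0; 1 0⟩
Equal? differ; not commutative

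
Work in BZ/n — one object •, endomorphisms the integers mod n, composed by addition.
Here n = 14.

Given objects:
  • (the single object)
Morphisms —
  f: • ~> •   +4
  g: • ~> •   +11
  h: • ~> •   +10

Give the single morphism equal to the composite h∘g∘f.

  0 +4≡4 +11≡1 +10≡11  (mod 14)
⟦path⟧: +11

Answer: +11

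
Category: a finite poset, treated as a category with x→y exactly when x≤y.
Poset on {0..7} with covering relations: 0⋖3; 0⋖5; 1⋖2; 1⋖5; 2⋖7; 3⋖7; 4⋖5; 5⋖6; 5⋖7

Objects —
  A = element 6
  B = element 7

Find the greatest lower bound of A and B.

Answer: A∧B = 5

Work:
Lower bounds of A=6 and B=7: {0,1,4,5}
  0 ≤ 5
  1 ≤ 5
  4 ≤ 5
  5 ≤ 5
glb = 5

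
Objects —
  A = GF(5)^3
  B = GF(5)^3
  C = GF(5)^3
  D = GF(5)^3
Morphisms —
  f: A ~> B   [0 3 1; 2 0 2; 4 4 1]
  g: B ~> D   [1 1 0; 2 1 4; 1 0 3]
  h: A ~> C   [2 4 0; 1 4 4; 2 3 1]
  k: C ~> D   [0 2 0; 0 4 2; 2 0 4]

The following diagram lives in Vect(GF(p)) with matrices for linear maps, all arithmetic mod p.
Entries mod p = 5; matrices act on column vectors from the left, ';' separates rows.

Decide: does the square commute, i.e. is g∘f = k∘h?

Answer: COMMUTES

Derivation:
Path 1 = f;g:
  e0=(1,0,0) f~>(0,2,4) g~>(2,3,2)
  e1=(0,1,0) f~>(3,0,4) g~>(3,2,0)
  e2=(0,0,1) f~>(1,2,1) g~>(3,3,4)
  result₁ = [2 3 3; 3 2 3; 2 0 4]
Path 2 = h;k:
  e0=(1,0,0) h~>(2,1,2) k~>(2,3,2)
  e1=(0,1,0) h~>(4,4,3) k~>(3,2,0)
  e2=(0,0,1) h~>(0,4,1) k~>(3,3,4)
  result₂ = [2 3 3; 3 2 3; 2 0 4]
Equal? YES — commutes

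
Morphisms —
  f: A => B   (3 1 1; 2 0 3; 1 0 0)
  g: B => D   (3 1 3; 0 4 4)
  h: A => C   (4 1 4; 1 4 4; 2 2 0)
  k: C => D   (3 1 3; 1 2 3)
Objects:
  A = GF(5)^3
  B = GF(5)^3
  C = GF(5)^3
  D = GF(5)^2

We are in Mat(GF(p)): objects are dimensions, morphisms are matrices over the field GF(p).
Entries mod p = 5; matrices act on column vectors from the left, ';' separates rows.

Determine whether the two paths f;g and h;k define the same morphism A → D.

1) trace f;g:
  e0=[1,0,0] f=>[3,2,1] g=>[4,2]
  e1=[0,1,0] f=>[1,0,0] g=>[3,0]
  e2=[0,0,1] f=>[1,3,0] g=>[1,2]
  composite₁ = (4 3 1; 2 0 2)
2) trace h;k:
  e0=[1,0,0] h=>[4,1,2] k=>[4,2]
  e1=[0,1,0] h=>[1,4,2] k=>[3,0]
  e2=[0,0,1] h=>[4,4,0] k=>[1,2]
  composite₂ = (4 3 1; 2 0 2)
Equal? same morphism ✓

Answer: COMMUTES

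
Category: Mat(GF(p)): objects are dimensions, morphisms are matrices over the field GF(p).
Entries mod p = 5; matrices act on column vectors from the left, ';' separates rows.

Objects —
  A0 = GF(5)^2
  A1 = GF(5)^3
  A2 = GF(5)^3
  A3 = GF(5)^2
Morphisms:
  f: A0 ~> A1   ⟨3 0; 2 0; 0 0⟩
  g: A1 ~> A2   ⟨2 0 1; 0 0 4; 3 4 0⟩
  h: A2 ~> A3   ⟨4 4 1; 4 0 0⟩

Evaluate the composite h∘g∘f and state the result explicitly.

  e0=(1,0) f~>(3,2,0) g~>(1,0,2) h~>(1,4)
  e1=(0,1) f~>(0,0,0) g~>(0,0,0) h~>(0,0)
⟦path⟧: ⟨1 0; 4 0⟩

Answer: ⟨1 0; 4 0⟩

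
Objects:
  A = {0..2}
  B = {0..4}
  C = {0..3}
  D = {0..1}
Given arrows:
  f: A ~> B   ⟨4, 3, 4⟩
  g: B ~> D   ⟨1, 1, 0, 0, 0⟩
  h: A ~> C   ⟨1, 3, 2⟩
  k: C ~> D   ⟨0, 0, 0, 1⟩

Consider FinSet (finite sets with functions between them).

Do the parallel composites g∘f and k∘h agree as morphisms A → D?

Answer: DOES NOT COMMUTE

Derivation:
Path 1 = f;g:
  0 f~>4 g~>0
  1 f~>3 g~>0
  2 f~>4 g~>0
  result₁ = ⟨0, 0, 0⟩
Path 2 = h;k:
  0 h~>1 k~>0
  1 h~>3 k~>1
  2 h~>2 k~>0
  result₂ = ⟨0, 1, 0⟩
Equal? differ; not commutative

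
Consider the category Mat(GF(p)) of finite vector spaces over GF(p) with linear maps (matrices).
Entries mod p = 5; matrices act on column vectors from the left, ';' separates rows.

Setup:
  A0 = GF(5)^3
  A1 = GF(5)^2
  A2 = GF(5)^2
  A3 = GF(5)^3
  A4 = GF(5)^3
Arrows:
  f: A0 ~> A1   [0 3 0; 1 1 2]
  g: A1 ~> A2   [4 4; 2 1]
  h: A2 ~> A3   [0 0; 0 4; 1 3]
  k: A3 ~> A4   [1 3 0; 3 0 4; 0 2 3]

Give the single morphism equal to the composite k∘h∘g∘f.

Answer: [2 4 4; 3 3 1; 4 2 3]

Trace:
  e0=[1,0,0] f~>[0,1] g~>[4,1] h~>[0,4,2] k~>[2,3,4]
  e1=[0,1,0] f~>[3,1] g~>[1,2] h~>[0,3,2] k~>[4,3,2]
  e2=[0,0,1] f~>[0,2] g~>[3,2] h~>[0,3,4] k~>[4,1,3]
result: [2 4 4; 3 3 1; 4 2 3]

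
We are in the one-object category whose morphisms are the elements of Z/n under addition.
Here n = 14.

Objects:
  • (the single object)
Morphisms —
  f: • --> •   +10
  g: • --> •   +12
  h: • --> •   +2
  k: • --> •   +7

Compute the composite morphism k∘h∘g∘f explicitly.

Answer: +3

Work:
  0 +10≡10 +12≡8 +2≡10 +7≡3  (mod 14)
result: +3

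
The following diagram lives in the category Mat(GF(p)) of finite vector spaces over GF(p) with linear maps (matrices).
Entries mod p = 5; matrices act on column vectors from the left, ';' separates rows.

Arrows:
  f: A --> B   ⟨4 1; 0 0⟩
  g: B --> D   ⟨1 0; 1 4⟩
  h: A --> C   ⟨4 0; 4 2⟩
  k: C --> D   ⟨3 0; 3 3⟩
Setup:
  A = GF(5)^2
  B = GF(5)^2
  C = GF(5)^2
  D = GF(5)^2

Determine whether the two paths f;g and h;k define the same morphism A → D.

Path 1 = f;g:
  e0=(1,0) f-->(4,0) g-->(4,4)
  e1=(0,1) f-->(1,0) g-->(1,1)
  ⟦path⟧₁ = ⟨4 1; 4 1⟩
Path 2 = h;k:
  e0=(1,0) h-->(4,4) k-->(2,4)
  e1=(0,1) h-->(0,2) k-->(0,1)
  ⟦path⟧₂ = ⟨2 0; 4 1⟩
Equal? distinct morphisms ✗

Answer: DOES NOT COMMUTE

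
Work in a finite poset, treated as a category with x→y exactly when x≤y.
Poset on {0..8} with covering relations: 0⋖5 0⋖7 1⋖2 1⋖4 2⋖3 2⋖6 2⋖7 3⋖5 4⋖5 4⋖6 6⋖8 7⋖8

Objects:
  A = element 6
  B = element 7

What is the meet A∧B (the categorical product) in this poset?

{x : x≤A ∧ x≤B} = {1,2}  (A=6, B=7)
  1 ≤ 2
  2 ≤ 2
glb = 2

Answer: A∧B = 2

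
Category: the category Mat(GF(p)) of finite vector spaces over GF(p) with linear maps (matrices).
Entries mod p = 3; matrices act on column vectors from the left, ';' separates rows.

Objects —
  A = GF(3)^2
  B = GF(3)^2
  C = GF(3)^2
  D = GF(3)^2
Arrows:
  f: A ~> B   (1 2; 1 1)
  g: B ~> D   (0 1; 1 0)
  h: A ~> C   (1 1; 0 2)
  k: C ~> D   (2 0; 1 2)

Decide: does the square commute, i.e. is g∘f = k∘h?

Answer: DOES NOT COMMUTE

Work:
1) trace f;g:
  e0=⟨1,0⟩ f~>⟨1,1⟩ g~>⟨1,1⟩
  e1=⟨0,1⟩ f~>⟨2,1⟩ g~>⟨1,2⟩
  composite₁ = (1 1; 1 2)
2) trace h;k:
  e0=⟨1,0⟩ h~>⟨1,0⟩ k~>⟨2,1⟩
  e1=⟨0,1⟩ h~>⟨1,2⟩ k~>⟨2,2⟩
  composite₂ = (2 2; 1 2)
Equal? differ; not commutative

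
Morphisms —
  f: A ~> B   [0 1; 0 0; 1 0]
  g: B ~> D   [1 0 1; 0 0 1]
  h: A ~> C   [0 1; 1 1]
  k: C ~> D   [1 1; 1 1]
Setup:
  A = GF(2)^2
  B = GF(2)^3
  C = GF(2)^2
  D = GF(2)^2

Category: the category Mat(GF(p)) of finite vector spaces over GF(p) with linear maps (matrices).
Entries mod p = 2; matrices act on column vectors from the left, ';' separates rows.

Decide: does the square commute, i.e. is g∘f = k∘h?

Answer: DOES NOT COMMUTE

Work:
Along f;g (path 1):
  e0=⟨1,0⟩ f~>⟨0,0,1⟩ g~>⟨1,1⟩
  e1=⟨0,1⟩ f~>⟨1,0,0⟩ g~>⟨1,0⟩
  composite₁ = [1 1; 1 0]
Along h;k (path 2):
  e0=⟨1,0⟩ h~>⟨0,1⟩ k~>⟨1,1⟩
  e1=⟨0,1⟩ h~>⟨1,1⟩ k~>⟨0,0⟩
  composite₂ = [1 0; 1 0]
Equal? distinct morphisms ✗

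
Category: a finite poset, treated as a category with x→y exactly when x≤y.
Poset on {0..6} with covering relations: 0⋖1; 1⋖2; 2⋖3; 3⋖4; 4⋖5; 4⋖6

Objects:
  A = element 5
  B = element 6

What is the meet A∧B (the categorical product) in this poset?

{x : x≤A ∧ x≤B} = {0,1,2,3,4}  (A=5, B=6)
  0 ≤ 4
  1 ≤ 4
  2 ≤ 4
  3 ≤ 4
  4 ≤ 4
glb = 4

Answer: A∧B = 4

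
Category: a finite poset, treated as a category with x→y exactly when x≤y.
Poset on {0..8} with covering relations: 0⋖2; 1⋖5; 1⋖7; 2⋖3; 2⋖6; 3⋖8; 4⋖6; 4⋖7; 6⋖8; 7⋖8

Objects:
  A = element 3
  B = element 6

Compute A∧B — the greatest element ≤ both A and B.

Answer: A∧B = 2

Work:
Lower bounds of A=3 and B=6: {0,2}
  0 ≤ 2
  2 ≤ 2
glb = 2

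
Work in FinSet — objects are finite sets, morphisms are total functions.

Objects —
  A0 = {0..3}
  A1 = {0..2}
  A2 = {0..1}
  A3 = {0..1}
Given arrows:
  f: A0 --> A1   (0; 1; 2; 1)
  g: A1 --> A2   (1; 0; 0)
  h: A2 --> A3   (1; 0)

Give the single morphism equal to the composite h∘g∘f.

Answer: (0; 1; 1; 1)

Derivation:
  0 f-->0 g-->1 h-->0
  1 f-->1 g-->0 h-->1
  2 f-->2 g-->0 h-->1
  3 f-->1 g-->0 h-->1
⟦path⟧: (0; 1; 1; 1)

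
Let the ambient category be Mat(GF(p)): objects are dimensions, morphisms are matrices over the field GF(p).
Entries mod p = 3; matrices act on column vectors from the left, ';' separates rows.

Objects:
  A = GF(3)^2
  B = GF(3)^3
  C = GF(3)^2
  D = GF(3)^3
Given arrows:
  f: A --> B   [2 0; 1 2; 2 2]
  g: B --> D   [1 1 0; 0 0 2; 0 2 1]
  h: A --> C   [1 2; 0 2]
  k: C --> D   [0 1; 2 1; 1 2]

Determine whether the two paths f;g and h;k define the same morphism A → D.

Answer: DOES NOT COMMUTE

Derivation:
1) trace f;g:
  e0=⟨1,0⟩ f-->⟨2,1,2⟩ g-->⟨0,1,1⟩
  e1=⟨0,1⟩ f-->⟨0,2,2⟩ g-->⟨2,1,0⟩
  result₁ = [0 2; 1 1; 1 0]
2) trace h;k:
  e0=⟨1,0⟩ h-->⟨1,0⟩ k-->⟨0,2,1⟩
  e1=⟨0,1⟩ h-->⟨2,2⟩ k-->⟨2,0,0⟩
  result₂ = [0 2; 2 0; 1 0]
Equal? distinct morphisms ✗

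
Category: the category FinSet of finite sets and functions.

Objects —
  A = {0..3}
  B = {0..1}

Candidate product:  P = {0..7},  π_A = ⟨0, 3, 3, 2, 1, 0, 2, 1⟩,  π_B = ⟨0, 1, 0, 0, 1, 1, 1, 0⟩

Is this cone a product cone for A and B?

Answer: VALID PRODUCT

Trace:
|A|·|B| = 4·2 = 8;  |P| = 8
Check the pairing map k ↦ (π_A(k), π_B(k)):
  0 -> (0,0)
  1 -> (3,1)
  2 -> (3,0)
  3 -> (2,0)
  4 -> (1,1)
  5 -> (0,1)
  6 -> (2,1)
  7 -> (1,0)
distinct pairs in image: 8 / 8 needed
  → bijection onto A×B; projections well-typed.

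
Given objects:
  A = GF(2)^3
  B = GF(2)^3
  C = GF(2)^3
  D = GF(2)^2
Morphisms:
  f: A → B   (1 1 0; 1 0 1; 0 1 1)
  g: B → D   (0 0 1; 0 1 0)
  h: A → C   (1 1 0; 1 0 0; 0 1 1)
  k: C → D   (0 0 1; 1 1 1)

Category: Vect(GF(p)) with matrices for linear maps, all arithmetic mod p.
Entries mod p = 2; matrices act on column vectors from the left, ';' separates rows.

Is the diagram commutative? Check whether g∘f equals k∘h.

1) trace f;g:
  e0=⟨1,0,0⟩ f→⟨1,1,0⟩ g→⟨0,1⟩
  e1=⟨0,1,0⟩ f→⟨1,0,1⟩ g→⟨1,0⟩
  e2=⟨0,0,1⟩ f→⟨0,1,1⟩ g→⟨1,1⟩
  composite₁ = (0 1 1; 1 0 1)
2) trace h;k:
  e0=⟨1,0,0⟩ h→⟨1,1,0⟩ k→⟨0,0⟩
  e1=⟨0,1,0⟩ h→⟨1,0,1⟩ k→⟨1,0⟩
  e2=⟨0,0,1⟩ h→⟨0,0,1⟩ k→⟨1,1⟩
  composite₂ = (0 1 1; 0 0 1)
Equal? distinct morphisms ✗

Answer: DOES NOT COMMUTE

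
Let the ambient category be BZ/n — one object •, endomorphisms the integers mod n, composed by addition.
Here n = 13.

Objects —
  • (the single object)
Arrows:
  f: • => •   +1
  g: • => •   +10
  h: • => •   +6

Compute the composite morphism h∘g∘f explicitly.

  0 +1≡1 +10≡11 +6≡4  (mod 13)
result: +4

Answer: +4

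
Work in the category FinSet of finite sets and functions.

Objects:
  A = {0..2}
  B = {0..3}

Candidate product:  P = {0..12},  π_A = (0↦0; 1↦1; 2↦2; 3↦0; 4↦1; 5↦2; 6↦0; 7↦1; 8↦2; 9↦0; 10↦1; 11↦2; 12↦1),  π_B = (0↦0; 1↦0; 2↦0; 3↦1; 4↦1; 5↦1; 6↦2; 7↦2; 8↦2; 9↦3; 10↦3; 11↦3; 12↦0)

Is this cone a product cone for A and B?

Answer: NOT A VALID PRODUCT — |P|=13 ≠ |A|·|B|=12

Work:
|A|·|B| = 3·4 = 12;  |P| = 13
  → cardinalities differ; no bijection possible.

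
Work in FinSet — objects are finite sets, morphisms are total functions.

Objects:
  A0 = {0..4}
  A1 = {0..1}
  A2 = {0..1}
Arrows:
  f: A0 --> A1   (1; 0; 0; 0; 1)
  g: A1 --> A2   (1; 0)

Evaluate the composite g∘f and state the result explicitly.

Answer: (0; 1; 1; 1; 0)

Work:
  0 f-->1 g-->0
  1 f-->0 g-->1
  2 f-->0 g-->1
  3 f-->0 g-->1
  4 f-->1 g-->0
result: (0; 1; 1; 1; 0)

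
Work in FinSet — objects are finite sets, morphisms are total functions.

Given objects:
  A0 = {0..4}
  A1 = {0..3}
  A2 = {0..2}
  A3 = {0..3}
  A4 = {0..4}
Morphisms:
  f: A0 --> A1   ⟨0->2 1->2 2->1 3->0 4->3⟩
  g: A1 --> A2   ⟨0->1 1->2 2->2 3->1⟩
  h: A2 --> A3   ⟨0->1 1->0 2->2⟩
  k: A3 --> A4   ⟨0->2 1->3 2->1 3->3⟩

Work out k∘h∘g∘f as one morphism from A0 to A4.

Answer: ⟨0->1 1->1 2->1 3->2 4->2⟩

Work:
  0 f-->2 g-->2 h-->2 k-->1
  1 f-->2 g-->2 h-->2 k-->1
  2 f-->1 g-->2 h-->2 k-->1
  3 f-->0 g-->1 h-->0 k-->2
  4 f-->3 g-->1 h-->0 k-->2
result: ⟨0->1 1->1 2->1 3->2 4->2⟩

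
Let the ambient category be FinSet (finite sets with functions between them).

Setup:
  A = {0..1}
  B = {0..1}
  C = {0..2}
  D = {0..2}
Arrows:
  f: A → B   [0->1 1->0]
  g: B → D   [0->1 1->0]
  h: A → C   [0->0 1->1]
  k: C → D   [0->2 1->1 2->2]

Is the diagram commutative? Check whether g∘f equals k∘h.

Answer: DOES NOT COMMUTE

Work:
1) trace f;g:
  0 f→1 g→0
  1 f→0 g→1
  ⟦path⟧₁ = [0->0 1->1]
2) trace h;k:
  0 h→0 k→2
  1 h→1 k→1
  ⟦path⟧₂ = [0->2 1->1]
Equal? NO — does not commute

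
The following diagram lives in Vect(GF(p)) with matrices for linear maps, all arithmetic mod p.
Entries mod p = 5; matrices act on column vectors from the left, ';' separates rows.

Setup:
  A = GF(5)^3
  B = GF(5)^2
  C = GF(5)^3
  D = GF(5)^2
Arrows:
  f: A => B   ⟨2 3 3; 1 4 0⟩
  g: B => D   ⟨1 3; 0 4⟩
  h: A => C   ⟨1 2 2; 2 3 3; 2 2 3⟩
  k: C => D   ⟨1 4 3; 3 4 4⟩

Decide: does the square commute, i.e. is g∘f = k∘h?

Answer: COMMUTES

Derivation:
Along f;g (path 1):
  e0=(1,0,0) f=>(2,1) g=>(0,4)
  e1=(0,1,0) f=>(3,4) g=>(0,1)
  e2=(0,0,1) f=>(3,0) g=>(3,0)
  composite₁ = ⟨0 0 3; 4 1 0⟩
Along h;k (path 2):
  e0=(1,0,0) h=>(1,2,2) k=>(0,4)
  e1=(0,1,0) h=>(2,3,2) k=>(0,1)
  e2=(0,0,1) h=>(2,3,3) k=>(3,0)
  composite₂ = ⟨0 0 3; 4 1 0⟩
Equal? YES — commutes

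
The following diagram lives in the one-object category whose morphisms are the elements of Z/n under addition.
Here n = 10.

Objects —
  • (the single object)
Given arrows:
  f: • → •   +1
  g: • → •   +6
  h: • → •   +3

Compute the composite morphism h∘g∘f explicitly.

  0 +1≡1 +6≡7 +3≡0  (mod 10)
composite: +0

Answer: +0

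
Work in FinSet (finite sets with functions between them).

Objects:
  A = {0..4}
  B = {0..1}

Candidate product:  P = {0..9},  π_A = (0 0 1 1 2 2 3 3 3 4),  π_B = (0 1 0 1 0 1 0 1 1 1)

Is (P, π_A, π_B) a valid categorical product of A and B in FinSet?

Answer: NOT A VALID PRODUCT — duplicate pair at indices 7,8

Derivation:
|A|·|B| = 5·2 = 10;  |P| = 10
Check the pairing map k ↦ (π_A(k), π_B(k)):
  0 -> (0,0)
  1 -> (0,1)
  2 -> (1,0)
  3 -> (1,1)
  4 -> (2,0)
  5 -> (2,1)
  6 -> (3,0)
  7 -> (3,1)
  8 -> (3,1)  ✗ repeats pair of k=7
  9 -> (4,1)
distinct pairs in image: 9 / 10 needed
  → (3,1) hit at k=7 and k=8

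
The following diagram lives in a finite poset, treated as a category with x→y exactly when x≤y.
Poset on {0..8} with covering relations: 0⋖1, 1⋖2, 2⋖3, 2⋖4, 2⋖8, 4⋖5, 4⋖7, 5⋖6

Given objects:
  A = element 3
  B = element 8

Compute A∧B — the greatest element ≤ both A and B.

Answer: A∧B = 2

Derivation:
Common predecessors of 3,8: {0,1,2}
  0 <= 2
  1 <= 2
  2 <= 2
glb = 2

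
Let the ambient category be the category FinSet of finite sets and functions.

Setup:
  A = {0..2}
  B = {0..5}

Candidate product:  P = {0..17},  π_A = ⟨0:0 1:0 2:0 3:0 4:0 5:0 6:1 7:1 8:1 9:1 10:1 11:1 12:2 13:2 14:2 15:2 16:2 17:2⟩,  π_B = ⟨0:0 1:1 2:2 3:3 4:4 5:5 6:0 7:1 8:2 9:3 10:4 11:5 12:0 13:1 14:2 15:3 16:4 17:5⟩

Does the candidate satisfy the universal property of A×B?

Answer: VALID PRODUCT

Work:
|A|·|B| = 3·6 = 18;  |P| = 18
Check the pairing map k ↦ (π_A(k), π_B(k)):
  0 : (0,0)
  1 : (0,1)
  2 : (0,2)
  3 : (0,3)
  4 : (0,4)
  5 : (0,5)
  6 : (1,0)
  7 : (1,1)
  8 : (1,2)
  9 : (1,3)
  10 : (1,4)
  11 : (1,5)
  12 : (2,0)
  13 : (2,1)
  14 : (2,2)
  15 : (2,3)
  16 : (2,4)
  17 : (2,5)
distinct pairs in image: 18 / 18 needed
  → bijection onto A×B; projections well-typed.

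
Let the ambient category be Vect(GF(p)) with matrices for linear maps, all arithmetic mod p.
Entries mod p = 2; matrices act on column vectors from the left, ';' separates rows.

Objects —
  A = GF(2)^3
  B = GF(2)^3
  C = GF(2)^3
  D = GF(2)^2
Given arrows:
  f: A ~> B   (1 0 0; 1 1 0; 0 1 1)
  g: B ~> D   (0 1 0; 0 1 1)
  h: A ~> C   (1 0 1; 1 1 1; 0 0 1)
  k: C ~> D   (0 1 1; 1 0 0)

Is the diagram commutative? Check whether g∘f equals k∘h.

Answer: COMMUTES

Work:
1) trace f;g:
  e0=[1,0,0] f~>[1,1,0] g~>[1,1]
  e1=[0,1,0] f~>[0,1,1] g~>[1,0]
  e2=[0,0,1] f~>[0,0,1] g~>[0,1]
  composite₁ = (1 1 0; 1 0 1)
2) trace h;k:
  e0=[1,0,0] h~>[1,1,0] k~>[1,1]
  e1=[0,1,0] h~>[0,1,0] k~>[1,0]
  e2=[0,0,1] h~>[1,1,1] k~>[0,1]
  composite₂ = (1 1 0; 1 0 1)
Equal? equal; square commutes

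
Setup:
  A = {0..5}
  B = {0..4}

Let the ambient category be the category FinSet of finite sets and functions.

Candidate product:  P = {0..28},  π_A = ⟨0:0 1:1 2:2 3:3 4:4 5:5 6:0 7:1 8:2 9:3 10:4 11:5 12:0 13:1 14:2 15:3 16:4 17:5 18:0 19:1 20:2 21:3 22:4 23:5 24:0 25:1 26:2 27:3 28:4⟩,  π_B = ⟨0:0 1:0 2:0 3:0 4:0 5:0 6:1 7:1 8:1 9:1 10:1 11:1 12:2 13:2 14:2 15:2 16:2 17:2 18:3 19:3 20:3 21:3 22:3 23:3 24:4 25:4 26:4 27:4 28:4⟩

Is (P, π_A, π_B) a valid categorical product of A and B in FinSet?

Answer: NOT A VALID PRODUCT — |P|=29 ≠ |A|·|B|=30

Work:
|A|·|B| = 6·5 = 30;  |P| = 29
  → cardinalities differ; no bijection possible.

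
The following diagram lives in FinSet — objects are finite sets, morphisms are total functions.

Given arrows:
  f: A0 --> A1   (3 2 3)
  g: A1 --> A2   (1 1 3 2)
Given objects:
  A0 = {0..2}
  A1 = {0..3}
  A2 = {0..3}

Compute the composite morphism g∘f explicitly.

  0 f-->3 g-->2
  1 f-->2 g-->3
  2 f-->3 g-->2
result: (2 3 2)

Answer: (2 3 2)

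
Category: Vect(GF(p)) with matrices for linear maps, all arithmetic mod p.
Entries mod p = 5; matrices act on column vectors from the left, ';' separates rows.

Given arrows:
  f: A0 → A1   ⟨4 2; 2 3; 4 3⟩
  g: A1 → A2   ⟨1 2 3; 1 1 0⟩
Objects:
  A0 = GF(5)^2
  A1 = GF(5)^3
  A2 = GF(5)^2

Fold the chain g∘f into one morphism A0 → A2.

Answer: ⟨0 2; 1 0⟩

Trace:
  e0=⟨1,0⟩ f→⟨4,2,4⟩ g→⟨0,1⟩
  e1=⟨0,1⟩ f→⟨2,3,3⟩ g→⟨2,0⟩
result: ⟨0 2; 1 0⟩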